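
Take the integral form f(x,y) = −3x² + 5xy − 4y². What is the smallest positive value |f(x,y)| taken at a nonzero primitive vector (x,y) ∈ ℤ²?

translate: b→1 (≡-5 mod 6), so (3,-5,4)→(3,1,2)
flip: (3,1,2)→(2,-1,3)
reduced (well bottom): (2,-1,3) with a≤c, −a<b≤a
well minimum |f| = |-2| = 2 (negative-definite)

2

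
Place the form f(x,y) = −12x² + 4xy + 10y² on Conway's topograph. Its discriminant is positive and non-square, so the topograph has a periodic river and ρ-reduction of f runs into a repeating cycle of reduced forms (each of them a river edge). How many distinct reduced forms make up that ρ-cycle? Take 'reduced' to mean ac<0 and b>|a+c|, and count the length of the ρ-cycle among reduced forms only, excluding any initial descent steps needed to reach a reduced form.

D = 496, ⌊√D⌋ = 22
river: ρ → (10,16,-6)
river: ρ → (-6,20,4)
river: ρ → (4,20,-6)
river: ρ → (-6,16,10)
river: ρ → (10,4,-12)
river: ρ → (-12,20,2)
river: ρ → (2,20,-12)
river: ρ → (-12,4,10)
ρ-cycle length = 8 (tail of 0 descent steps not counted)

8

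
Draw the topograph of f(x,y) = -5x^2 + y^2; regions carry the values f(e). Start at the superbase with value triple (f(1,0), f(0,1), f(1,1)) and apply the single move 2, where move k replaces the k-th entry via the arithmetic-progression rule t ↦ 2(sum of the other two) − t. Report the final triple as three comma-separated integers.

start (-5,1,-4) = (f(1,0),f(0,1),f(1,1))
replace slot 2: 2·((-5)+(-4)) − 1 = -19 → (-5,-19,-4)

-5,-19,-4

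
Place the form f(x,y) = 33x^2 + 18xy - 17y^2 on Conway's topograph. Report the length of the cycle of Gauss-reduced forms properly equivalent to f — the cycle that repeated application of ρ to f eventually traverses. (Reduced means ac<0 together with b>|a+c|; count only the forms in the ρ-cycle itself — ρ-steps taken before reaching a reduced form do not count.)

D = 2568, ⌊√D⌋ = 50
river: ρ → (-17,50,1)
river: ρ → (1,50,-17)
river: ρ → (-17,18,33)
river: ρ → (33,48,-2)
river: ρ → (-2,48,33)
river: ρ → (33,18,-17)
ρ-cycle length = 6 (tail of 0 descent steps not counted)

6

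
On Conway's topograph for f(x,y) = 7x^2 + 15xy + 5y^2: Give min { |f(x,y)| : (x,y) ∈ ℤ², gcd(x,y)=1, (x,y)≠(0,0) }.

descent: ρ → (5,5,-3)  [lands on river]
river: ρ → (-3,7,3)
river: ρ → (3,5,-5)
river: ρ → (-5,5,3)
river: ρ → (3,7,-3)
river: ρ → (-3,5,5)
closes: descent 1, river 6
min |a| on river = 3

3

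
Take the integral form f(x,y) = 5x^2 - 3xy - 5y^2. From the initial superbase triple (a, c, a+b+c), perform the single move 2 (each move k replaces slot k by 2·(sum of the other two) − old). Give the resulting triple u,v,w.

start (5,-5,-3) = (f(1,0),f(0,1),f(1,1))
replace slot 2: 2·(5+(-3)) − (-5) = 9 → (5,9,-3)

5,9,-3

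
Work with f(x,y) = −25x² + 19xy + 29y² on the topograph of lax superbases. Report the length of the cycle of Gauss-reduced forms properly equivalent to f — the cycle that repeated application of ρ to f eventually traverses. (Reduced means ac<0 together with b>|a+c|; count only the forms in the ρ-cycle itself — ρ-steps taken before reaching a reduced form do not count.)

D = 3261, ⌊√D⌋ = 57
river: ρ → (29,39,-15)
river: ρ → (-15,51,11)
river: ρ → (11,37,-43)
river: ρ → (-43,49,5)
river: ρ → (5,51,-33)
river: ρ → (-33,15,23)
river: ρ → (23,31,-25)
river: ρ → (-25,19,29)
ρ-cycle length = 8 (tail of 0 descent steps not counted)

8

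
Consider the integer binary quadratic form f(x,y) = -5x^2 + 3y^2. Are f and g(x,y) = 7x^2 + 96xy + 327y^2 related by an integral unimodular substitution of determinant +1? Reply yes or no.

D₁ = 60, D₂ = 60
river cycle of f (length 2): (3, 6, -2), (-2, 6, 3)
river cycle of g (length 2): (-2, 6, 3), (3, 6, -2)
cycles coincide ⇒ equivalent

yes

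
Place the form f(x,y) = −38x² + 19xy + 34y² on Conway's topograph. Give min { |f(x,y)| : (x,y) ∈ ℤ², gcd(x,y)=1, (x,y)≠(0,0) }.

river: ρ → (34,49,-23)
river: ρ → (-23,43,40)
river: ρ → (40,37,-26)
river: ρ → (-26,67,10)
river: ρ → (10,73,-5)
river: ρ → (-5,67,52)
river: ρ → (52,37,-20)
river: ρ → (-20,43,46)
river: ρ → (46,49,-17)
river: ρ → (-17,53,40)
river: ρ → (40,27,-30)
river: ρ → (-30,33,37)
river: ρ → (37,41,-26)
river: ρ → (-26,63,15)
river: ρ → (15,57,-38)
river: ρ → (-38,19,34)
closes: descent 0, river 16
min |a| on river = 5

5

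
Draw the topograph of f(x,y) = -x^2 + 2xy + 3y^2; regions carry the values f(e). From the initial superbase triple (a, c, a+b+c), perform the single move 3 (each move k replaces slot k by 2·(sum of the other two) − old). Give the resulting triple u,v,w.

start (-1,3,4) = (f(1,0),f(0,1),f(1,1))
replace slot 3: 2·((-1)+3) − 4 = 0 → (-1,3,0)

-1,3,0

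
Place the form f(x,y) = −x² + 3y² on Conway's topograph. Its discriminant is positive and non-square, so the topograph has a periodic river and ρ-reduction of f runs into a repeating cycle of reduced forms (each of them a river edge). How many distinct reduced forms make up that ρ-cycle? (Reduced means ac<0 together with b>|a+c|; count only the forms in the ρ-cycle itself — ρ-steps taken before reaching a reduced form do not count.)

D = 12, ⌊√D⌋ = 3
descent: ρ → (3,0,-1)
descent: ρ → (-1,2,2)  [lands on river]
river: ρ → (2,2,-1)
ρ-cycle length = 2 (tail of 2 descent steps not counted)

2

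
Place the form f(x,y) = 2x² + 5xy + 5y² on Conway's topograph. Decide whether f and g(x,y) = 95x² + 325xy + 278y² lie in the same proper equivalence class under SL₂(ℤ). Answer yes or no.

D₁ = -15, D₂ = -15
f: translate: b→1 (≡5 mod 4), so (2,5,5)→(2,1,2)
f: reduced (well bottom): (2,1,2) with a≤c, −a<b≤a
g: translate: b→-55 (≡325 mod 190), so (95,325,278)→(95,-55,8)
g: flip: (95,-55,8)→(8,55,95)
g: translate: b→7 (≡55 mod 16), so (8,55,95)→(8,7,2)
g: flip: (8,7,2)→(2,-7,8)
g: translate: b→1 (≡-7 mod 4), so (2,-7,8)→(2,1,2)
g: reduced (well bottom): (2,1,2) with a≤c, −a<b≤a
reduced forms (2, 1, 2) vs (2, 1, 2) ⇒ equivalent

yes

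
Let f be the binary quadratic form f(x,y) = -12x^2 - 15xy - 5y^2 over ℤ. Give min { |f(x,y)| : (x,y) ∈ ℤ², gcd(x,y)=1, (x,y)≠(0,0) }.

translate: b→-9 (≡15 mod 24), so (12,15,5)→(12,-9,2)
flip: (12,-9,2)→(2,9,12)
translate: b→1 (≡9 mod 4), so (2,9,12)→(2,1,2)
reduced (well bottom): (2,1,2) with a≤c, −a<b≤a
well minimum |f| = |-2| = 2 (negative-definite)

2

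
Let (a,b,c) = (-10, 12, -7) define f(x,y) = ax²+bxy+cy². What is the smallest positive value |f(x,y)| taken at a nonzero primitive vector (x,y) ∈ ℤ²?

translate: b→8 (≡-12 mod 20), so (10,-12,7)→(10,8,5)
flip: (10,8,5)→(5,-8,10)
translate: b→2 (≡-8 mod 10), so (5,-8,10)→(5,2,7)
reduced (well bottom): (5,2,7) with a≤c, −a<b≤a
well minimum |f| = |-5| = 5 (negative-definite)

5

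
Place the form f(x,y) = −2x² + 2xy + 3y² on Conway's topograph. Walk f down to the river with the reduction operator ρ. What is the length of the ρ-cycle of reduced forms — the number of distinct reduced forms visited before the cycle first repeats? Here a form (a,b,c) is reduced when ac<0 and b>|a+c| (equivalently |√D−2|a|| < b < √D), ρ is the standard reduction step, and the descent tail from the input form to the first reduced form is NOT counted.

D = 28, ⌊√D⌋ = 5
river: ρ → (3,4,-1)
river: ρ → (-1,4,3)
river: ρ → (3,2,-2)
river: ρ → (-2,2,3)
ρ-cycle length = 4 (tail of 0 descent steps not counted)

4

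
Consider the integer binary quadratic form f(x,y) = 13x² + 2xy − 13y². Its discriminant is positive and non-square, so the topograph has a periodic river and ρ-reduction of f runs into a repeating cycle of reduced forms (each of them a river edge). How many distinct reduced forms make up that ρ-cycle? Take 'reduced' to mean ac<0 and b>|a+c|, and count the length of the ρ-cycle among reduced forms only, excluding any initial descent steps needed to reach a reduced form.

D = 680, ⌊√D⌋ = 26
river: ρ → (-13,24,2)
river: ρ → (2,24,-13)
river: ρ → (-13,2,13)
river: ρ → (13,24,-2)
river: ρ → (-2,24,13)
river: ρ → (13,2,-13)
ρ-cycle length = 6 (tail of 0 descent steps not counted)

6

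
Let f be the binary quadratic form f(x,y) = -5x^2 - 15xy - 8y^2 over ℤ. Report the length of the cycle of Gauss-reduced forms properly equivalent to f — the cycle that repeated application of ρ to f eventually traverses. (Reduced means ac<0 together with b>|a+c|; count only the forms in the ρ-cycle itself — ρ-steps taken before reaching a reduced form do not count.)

D = 65, ⌊√D⌋ = 8
descent: ρ → (-8,-1,2)
descent: ρ → (2,5,-5)  [lands on river]
river: ρ → (-5,5,2)
river: ρ → (2,7,-2)
river: ρ → (-2,5,5)
river: ρ → (5,5,-2)
river: ρ → (-2,7,2)
ρ-cycle length = 6 (tail of 2 descent steps not counted)

6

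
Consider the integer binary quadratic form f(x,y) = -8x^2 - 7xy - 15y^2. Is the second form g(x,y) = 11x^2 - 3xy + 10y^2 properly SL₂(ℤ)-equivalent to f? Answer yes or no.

D₁ = -431, D₂ = -431
f is negative-definite; reduce −f:
−f: reduced (well bottom): (8,7,15) with a≤c, −a<b≤a
flip sign back: reduced form of f is (-8,-7,-15)
g: flip: (11,-3,10)→(10,3,11)
g: reduced (well bottom): (10,3,11) with a≤c, −a<b≤a
reduced forms (-8, -7, -15) vs (10, 3, 11) ⇒ inequivalent

no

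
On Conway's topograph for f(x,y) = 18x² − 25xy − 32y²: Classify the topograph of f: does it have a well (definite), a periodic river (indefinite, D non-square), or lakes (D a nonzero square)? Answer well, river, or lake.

D = b²−4ac = (-25)² − 4·18·(-32) = 2929
D > 0 non-square ⇒ indefinite ⇒ periodic river

river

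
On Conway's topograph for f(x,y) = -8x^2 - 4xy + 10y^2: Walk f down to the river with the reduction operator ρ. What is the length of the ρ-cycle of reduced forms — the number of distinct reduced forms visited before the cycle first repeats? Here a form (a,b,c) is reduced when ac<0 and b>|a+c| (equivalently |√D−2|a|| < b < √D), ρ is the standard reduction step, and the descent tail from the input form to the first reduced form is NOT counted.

D = 336, ⌊√D⌋ = 18
descent: ρ → (10,4,-8)  [lands on river]
river: ρ → (-8,12,6)
river: ρ → (6,12,-8)
river: ρ → (-8,4,10)
river: ρ → (10,16,-2)
river: ρ → (-2,16,10)
ρ-cycle length = 6 (tail of 1 descent step not counted)

6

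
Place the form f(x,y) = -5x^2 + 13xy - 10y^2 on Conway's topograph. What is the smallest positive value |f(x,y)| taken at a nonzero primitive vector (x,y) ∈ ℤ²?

translate: b→-3 (≡-13 mod 10), so (5,-13,10)→(5,-3,2)
flip: (5,-3,2)→(2,3,5)
translate: b→-1 (≡3 mod 4), so (2,3,5)→(2,-1,4)
reduced (well bottom): (2,-1,4) with a≤c, −a<b≤a
well minimum |f| = |-2| = 2 (negative-definite)

2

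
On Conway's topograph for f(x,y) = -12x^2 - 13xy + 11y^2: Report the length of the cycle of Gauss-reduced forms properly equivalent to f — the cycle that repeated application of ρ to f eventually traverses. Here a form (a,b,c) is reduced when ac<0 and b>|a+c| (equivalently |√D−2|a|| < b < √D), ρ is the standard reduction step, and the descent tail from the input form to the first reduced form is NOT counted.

D = 697, ⌊√D⌋ = 26
descent: ρ → (11,13,-12)  [lands on river]
river: ρ → (-12,11,12)
river: ρ → (12,13,-11)
river: ρ → (-11,9,14)
river: ρ → (14,19,-6)
river: ρ → (-6,17,17)
river: ρ → (17,17,-6)
river: ρ → (-6,19,14)
river: ρ → (14,9,-11)
river: ρ → (-11,13,12)
river: ρ → (12,11,-12)
river: ρ → (-12,13,11)
river: ρ → (11,9,-14)
river: ρ → (-14,19,6)
river: ρ → (6,17,-17)
river: ρ → (-17,17,6)
river: ρ → (6,19,-14)
river: ρ → (-14,9,11)
ρ-cycle length = 18 (tail of 1 descent step not counted)

18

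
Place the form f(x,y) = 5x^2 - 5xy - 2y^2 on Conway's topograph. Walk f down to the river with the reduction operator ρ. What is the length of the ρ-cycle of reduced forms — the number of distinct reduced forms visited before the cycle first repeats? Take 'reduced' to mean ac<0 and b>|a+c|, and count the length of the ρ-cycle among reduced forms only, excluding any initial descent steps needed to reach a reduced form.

D = 65, ⌊√D⌋ = 8
descent: ρ → (-2,5,5)  [lands on river]
river: ρ → (5,5,-2)
river: ρ → (-2,7,2)
river: ρ → (2,5,-5)
river: ρ → (-5,5,2)
river: ρ → (2,7,-2)
ρ-cycle length = 6 (tail of 1 descent step not counted)

6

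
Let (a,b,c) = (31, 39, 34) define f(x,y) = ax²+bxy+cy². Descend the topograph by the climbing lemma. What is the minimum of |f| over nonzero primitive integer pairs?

translate: b→-23 (≡39 mod 62), so (31,39,34)→(31,-23,26)
flip: (31,-23,26)→(26,23,31)
reduced (well bottom): (26,23,31) with a≤c, −a<b≤a
well minimum = a = 26

26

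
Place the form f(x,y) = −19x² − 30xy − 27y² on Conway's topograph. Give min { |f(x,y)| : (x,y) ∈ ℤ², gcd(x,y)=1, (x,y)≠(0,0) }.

translate: b→-8 (≡30 mod 38), so (19,30,27)→(19,-8,16)
flip: (19,-8,16)→(16,8,19)
reduced (well bottom): (16,8,19) with a≤c, −a<b≤a
well minimum |f| = |-16| = 16 (negative-definite)

16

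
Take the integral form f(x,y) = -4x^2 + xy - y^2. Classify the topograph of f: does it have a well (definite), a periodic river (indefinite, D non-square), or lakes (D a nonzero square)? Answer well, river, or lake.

D = b²−4ac = 1² − 4·(-4)·(-1) = -15
D < 0 ⇒ definite ⇒ every region one sign ⇒ single well

well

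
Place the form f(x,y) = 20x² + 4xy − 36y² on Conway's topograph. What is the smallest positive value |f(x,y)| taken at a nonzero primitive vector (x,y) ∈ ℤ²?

descent: ρ → (-36,-4,20)
descent: ρ → (20,44,-12)  [lands on river]
river: ρ → (-12,52,4)
river: ρ → (4,52,-12)
river: ρ → (-12,44,20)
river: ρ → (20,36,-20)
river: ρ → (-20,44,12)
river: ρ → (12,52,-4)
river: ρ → (-4,52,12)
river: ρ → (12,44,-20)
river: ρ → (-20,36,20)
closes: descent 2, river 10
min |a| on river = 4

4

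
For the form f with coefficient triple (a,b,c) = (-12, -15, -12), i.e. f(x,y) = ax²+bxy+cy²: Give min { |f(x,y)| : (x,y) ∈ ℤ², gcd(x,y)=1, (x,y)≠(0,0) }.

translate: b→-9 (≡15 mod 24), so (12,15,12)→(12,-9,9)
flip: (12,-9,9)→(9,9,12)
reduced (well bottom): (9,9,12) with a≤c, −a<b≤a
well minimum |f| = |-9| = 9 (negative-definite)

9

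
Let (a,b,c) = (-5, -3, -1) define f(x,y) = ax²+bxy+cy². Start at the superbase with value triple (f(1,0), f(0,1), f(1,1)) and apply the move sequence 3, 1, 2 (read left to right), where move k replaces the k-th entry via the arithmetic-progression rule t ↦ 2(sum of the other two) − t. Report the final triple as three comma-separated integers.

start (-5,-1,-9) = (f(1,0),f(0,1),f(1,1))
replace slot 3: 2·((-5)+(-1)) − (-9) = -3 → (-5,-1,-3)
replace slot 1: 2·((-1)+(-3)) − (-5) = -3 → (-3,-1,-3)
replace slot 2: 2·((-3)+(-3)) − (-1) = -11 → (-3,-11,-3)

-3,-11,-3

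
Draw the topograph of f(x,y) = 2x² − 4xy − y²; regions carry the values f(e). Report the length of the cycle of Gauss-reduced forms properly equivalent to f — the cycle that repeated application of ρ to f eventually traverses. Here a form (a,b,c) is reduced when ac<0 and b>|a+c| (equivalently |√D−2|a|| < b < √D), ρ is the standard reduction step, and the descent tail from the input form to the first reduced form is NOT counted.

D = 24, ⌊√D⌋ = 4
descent: ρ → (-1,4,2)  [lands on river]
river: ρ → (2,4,-1)
ρ-cycle length = 2 (tail of 1 descent step not counted)

2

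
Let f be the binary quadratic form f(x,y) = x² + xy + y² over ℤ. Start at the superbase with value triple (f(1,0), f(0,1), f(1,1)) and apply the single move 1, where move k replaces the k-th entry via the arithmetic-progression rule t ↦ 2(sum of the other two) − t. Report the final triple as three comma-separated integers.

start (1,1,3) = (f(1,0),f(0,1),f(1,1))
replace slot 1: 2·(1+3) − 1 = 7 → (7,1,3)

7,1,3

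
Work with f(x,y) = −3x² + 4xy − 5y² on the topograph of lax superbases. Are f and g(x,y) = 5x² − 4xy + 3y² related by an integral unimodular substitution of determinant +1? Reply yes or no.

D₁ = -44, D₂ = -44
f is negative-definite; reduce −f:
−f: translate: b→2 (≡-4 mod 6), so (3,-4,5)→(3,2,4)
−f: reduced (well bottom): (3,2,4) with a≤c, −a<b≤a
flip sign back: reduced form of f is (-3,-2,-4)
g: flip: (5,-4,3)→(3,4,5)
g: translate: b→-2 (≡4 mod 6), so (3,4,5)→(3,-2,4)
g: reduced (well bottom): (3,-2,4) with a≤c, −a<b≤a
reduced forms (-3, -2, -4) vs (3, -2, 4) ⇒ inequivalent

no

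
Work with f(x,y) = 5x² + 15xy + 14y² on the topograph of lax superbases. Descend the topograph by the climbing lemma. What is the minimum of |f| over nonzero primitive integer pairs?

translate: b→5 (≡15 mod 10), so (5,15,14)→(5,5,4)
flip: (5,5,4)→(4,-5,5)
translate: b→3 (≡-5 mod 8), so (4,-5,5)→(4,3,4)
reduced (well bottom): (4,3,4) with a≤c, −a<b≤a
well minimum = a = 4

4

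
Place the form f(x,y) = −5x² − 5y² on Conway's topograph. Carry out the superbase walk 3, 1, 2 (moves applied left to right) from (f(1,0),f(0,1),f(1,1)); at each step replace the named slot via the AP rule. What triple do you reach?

start (-5,-5,-10) = (f(1,0),f(0,1),f(1,1))
replace slot 3: 2·((-5)+(-5)) − (-10) = -10 → (-5,-5,-10)
replace slot 1: 2·((-5)+(-10)) − (-5) = -25 → (-25,-5,-10)
replace slot 2: 2·((-25)+(-10)) − (-5) = -65 → (-25,-65,-10)

-25,-65,-10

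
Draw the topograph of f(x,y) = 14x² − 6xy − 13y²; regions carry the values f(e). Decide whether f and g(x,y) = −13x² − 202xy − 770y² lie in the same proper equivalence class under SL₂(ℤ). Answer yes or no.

D₁ = 764, D₂ = 764
river cycle of f (length 16): (-13, 6, 14), (14, 22, -5), (-5, 18, 22), (22, 26, -1), (-1, 26, 22), (22, 18, -5), (-5, 22, 14), (14, 6, -13), (-13, 20, 7), (7, 22, -10), … (6 more)
river cycle of g (length 16): (-13, 6, 14), (14, 22, -5), (-5, 18, 22), (22, 26, -1), (-1, 26, 22), (22, 18, -5), (-5, 22, 14), (14, 6, -13), (-13, 20, 7), (7, 22, -10), … (6 more)
cycles coincide ⇒ equivalent

yes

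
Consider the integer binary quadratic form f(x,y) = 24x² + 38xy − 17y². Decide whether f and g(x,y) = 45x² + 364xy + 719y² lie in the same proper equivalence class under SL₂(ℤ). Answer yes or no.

D₁ = 3076, D₂ = 3076
river cycle of f (length 74): (-17, 30, 32), (32, 34, -15), (-15, 26, 40), (40, 54, -1), (-1, 54, 40), (40, 26, -15), (-15, 34, 32), (32, 30, -17), (-17, 38, 24), (24, 10, -31), … (64 more)
river cycle of g (length 74): (-17, 30, 32), (32, 34, -15), (-15, 26, 40), (40, 54, -1), (-1, 54, 40), (40, 26, -15), (-15, 34, 32), (32, 30, -17), (-17, 38, 24), (24, 10, -31), … (64 more)
cycles coincide ⇒ equivalent

yes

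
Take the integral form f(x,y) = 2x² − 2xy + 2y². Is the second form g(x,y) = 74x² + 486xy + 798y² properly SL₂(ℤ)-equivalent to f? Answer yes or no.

D₁ = -12, D₂ = -12
f: translate: b→2 (≡-2 mod 4), so (2,-2,2)→(2,2,2)
f: reduced (well bottom): (2,2,2) with a≤c, −a<b≤a
g: translate: b→42 (≡486 mod 148), so (74,486,798)→(74,42,6)
g: flip: (74,42,6)→(6,-42,74)
g: translate: b→6 (≡-42 mod 12), so (6,-42,74)→(6,6,2)
g: flip: (6,6,2)→(2,-6,6)
g: translate: b→2 (≡-6 mod 4), so (2,-6,6)→(2,2,2)
g: reduced (well bottom): (2,2,2) with a≤c, −a<b≤a
reduced forms (2, 2, 2) vs (2, 2, 2) ⇒ equivalent

yes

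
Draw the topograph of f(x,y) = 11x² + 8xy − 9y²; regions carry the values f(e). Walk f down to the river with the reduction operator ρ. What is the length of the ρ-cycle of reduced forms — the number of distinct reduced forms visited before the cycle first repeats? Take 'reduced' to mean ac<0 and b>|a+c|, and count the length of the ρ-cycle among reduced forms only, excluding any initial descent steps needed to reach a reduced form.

D = 460, ⌊√D⌋ = 21
river: ρ → (-9,10,10)
river: ρ → (10,10,-9)
river: ρ → (-9,8,11)
river: ρ → (11,14,-6)
river: ρ → (-6,10,15)
river: ρ → (15,20,-1)
river: ρ → (-1,20,15)
river: ρ → (15,10,-6)
river: ρ → (-6,14,11)
river: ρ → (11,8,-9)
ρ-cycle length = 10 (tail of 0 descent steps not counted)

10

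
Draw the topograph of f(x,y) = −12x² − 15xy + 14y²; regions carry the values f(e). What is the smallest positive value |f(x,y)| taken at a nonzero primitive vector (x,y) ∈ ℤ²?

descent: ρ → (14,15,-12)  [lands on river]
river: ρ → (-12,9,17)
river: ρ → (17,25,-4)
river: ρ → (-4,23,23)
river: ρ → (23,23,-4)
river: ρ → (-4,25,17)
river: ρ → (17,9,-12)
river: ρ → (-12,15,14)
river: ρ → (14,13,-13)
river: ρ → (-13,13,14)
closes: descent 1, river 10
min |a| on river = 4

4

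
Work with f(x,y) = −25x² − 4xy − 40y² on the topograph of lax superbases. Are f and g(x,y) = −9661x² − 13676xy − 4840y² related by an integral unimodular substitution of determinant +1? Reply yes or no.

D₁ = -3984, D₂ = -3984
f is negative-definite; reduce −f:
−f: reduced (well bottom): (25,4,40) with a≤c, −a<b≤a
flip sign back: reduced form of f is (-25,-4,-40)
g is negative-definite; reduce −g:
−g: translate: b→-5646 (≡13676 mod 19322), so (9661,13676,4840)→(9661,-5646,825)
−g: flip: (9661,-5646,825)→(825,5646,9661)
−g: translate: b→696 (≡5646 mod 1650), so (825,5646,9661)→(825,696,148)
−g: flip: (825,696,148)→(148,-696,825)
−g: translate: b→-104 (≡-696 mod 296), so (148,-696,825)→(148,-104,25)
−g: flip: (148,-104,25)→(25,104,148)
−g: translate: b→4 (≡104 mod 50), so (25,104,148)→(25,4,40)
−g: reduced (well bottom): (25,4,40) with a≤c, −a<b≤a
flip sign back: reduced form of g is (-25,-4,-40)
reduced forms (-25, -4, -40) vs (-25, -4, -40) ⇒ equivalent

yes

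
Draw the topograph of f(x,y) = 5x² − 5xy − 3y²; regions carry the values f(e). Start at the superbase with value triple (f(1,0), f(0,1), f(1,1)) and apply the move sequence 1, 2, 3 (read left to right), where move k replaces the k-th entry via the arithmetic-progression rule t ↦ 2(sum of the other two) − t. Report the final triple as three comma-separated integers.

start (5,-3,-3) = (f(1,0),f(0,1),f(1,1))
replace slot 1: 2·((-3)+(-3)) − 5 = -17 → (-17,-3,-3)
replace slot 2: 2·((-17)+(-3)) − (-3) = -37 → (-17,-37,-3)
replace slot 3: 2·((-17)+(-37)) − (-3) = -105 → (-17,-37,-105)

-17,-37,-105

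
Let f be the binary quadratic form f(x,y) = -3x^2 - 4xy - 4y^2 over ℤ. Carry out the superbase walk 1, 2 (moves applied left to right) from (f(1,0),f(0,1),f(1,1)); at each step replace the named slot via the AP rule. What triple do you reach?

start (-3,-4,-11) = (f(1,0),f(0,1),f(1,1))
replace slot 1: 2·((-4)+(-11)) − (-3) = -27 → (-27,-4,-11)
replace slot 2: 2·((-27)+(-11)) − (-4) = -72 → (-27,-72,-11)

-27,-72,-11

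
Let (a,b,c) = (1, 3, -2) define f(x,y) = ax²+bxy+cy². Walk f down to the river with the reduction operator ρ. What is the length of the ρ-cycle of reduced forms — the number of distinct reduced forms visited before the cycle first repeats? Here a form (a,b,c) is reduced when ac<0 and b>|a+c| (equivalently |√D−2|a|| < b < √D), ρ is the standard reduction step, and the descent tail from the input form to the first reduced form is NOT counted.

D = 17, ⌊√D⌋ = 4
river: ρ → (-2,1,2)
river: ρ → (2,3,-1)
river: ρ → (-1,3,2)
river: ρ → (2,1,-2)
river: ρ → (-2,3,1)
river: ρ → (1,3,-2)
ρ-cycle length = 6 (tail of 0 descent steps not counted)

6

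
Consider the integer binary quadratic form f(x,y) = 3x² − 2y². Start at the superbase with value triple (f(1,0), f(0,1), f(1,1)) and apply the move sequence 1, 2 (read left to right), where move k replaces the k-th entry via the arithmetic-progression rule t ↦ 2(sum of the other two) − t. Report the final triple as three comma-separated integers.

start (3,-2,1) = (f(1,0),f(0,1),f(1,1))
replace slot 1: 2·((-2)+1) − 3 = -5 → (-5,-2,1)
replace slot 2: 2·((-5)+1) − (-2) = -6 → (-5,-6,1)

-5,-6,1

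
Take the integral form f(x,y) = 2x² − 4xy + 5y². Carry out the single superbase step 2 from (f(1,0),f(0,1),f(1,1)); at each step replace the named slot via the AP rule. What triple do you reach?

start (2,5,3) = (f(1,0),f(0,1),f(1,1))
replace slot 2: 2·(2+3) − 5 = 5 → (2,5,3)

2,5,3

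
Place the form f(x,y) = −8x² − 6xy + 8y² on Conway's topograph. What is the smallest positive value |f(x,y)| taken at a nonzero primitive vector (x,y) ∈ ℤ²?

descent: ρ → (8,6,-8)  [lands on river]
river: ρ → (-8,10,6)
river: ρ → (6,14,-4)
river: ρ → (-4,10,12)
river: ρ → (12,14,-2)
river: ρ → (-2,14,12)
river: ρ → (12,10,-4)
river: ρ → (-4,14,6)
river: ρ → (6,10,-8)
river: ρ → (-8,6,8)
river: ρ → (8,10,-6)
river: ρ → (-6,14,4)
river: ρ → (4,10,-12)
river: ρ → (-12,14,2)
river: ρ → (2,14,-12)
river: ρ → (-12,10,4)
river: ρ → (4,14,-6)
river: ρ → (-6,10,8)
closes: descent 1, river 18
min |a| on river = 2

2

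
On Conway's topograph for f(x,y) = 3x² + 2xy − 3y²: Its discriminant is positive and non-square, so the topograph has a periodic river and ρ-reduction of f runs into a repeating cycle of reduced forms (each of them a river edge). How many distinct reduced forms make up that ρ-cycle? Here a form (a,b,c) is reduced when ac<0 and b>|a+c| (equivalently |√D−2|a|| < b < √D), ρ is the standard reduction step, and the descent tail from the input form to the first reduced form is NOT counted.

D = 40, ⌊√D⌋ = 6
river: ρ → (-3,4,2)
river: ρ → (2,4,-3)
river: ρ → (-3,2,3)
river: ρ → (3,4,-2)
river: ρ → (-2,4,3)
river: ρ → (3,2,-3)
ρ-cycle length = 6 (tail of 0 descent steps not counted)

6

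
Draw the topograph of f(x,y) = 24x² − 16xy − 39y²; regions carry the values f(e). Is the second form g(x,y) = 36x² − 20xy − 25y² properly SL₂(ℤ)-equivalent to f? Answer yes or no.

D₁ = 4000, D₂ = 4000
river cycle of f (length 18): (-39, 16, 24), (24, 32, -31), (-31, 30, 25), (25, 20, -36), (-36, 52, 9), (9, 56, -24), (-24, 40, 25), (25, 60, -4), (-4, 60, 25), (25, 40, -24), … (8 more)
river cycle of g (length 18): (-25, 20, 36), (36, 52, -9), (-9, 56, 24), (24, 40, -25), (-25, 60, 4), (4, 60, -25), (-25, 40, 24), (24, 56, -9), (-9, 52, 36), (36, 20, -25), … (8 more)
cycles differ ⇒ inequivalent

no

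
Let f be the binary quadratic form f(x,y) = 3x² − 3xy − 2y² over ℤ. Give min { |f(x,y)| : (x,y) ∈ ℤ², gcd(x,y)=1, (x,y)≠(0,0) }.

descent: ρ → (-2,3,3)  [lands on river]
river: ρ → (3,3,-2)
river: ρ → (-2,5,1)
river: ρ → (1,5,-2)
closes: descent 1, river 4
min |a| on river = 1

1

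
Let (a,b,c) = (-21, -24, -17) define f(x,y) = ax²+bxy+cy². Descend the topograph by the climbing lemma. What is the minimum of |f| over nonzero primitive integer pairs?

translate: b→-18 (≡24 mod 42), so (21,24,17)→(21,-18,14)
flip: (21,-18,14)→(14,18,21)
translate: b→-10 (≡18 mod 28), so (14,18,21)→(14,-10,17)
reduced (well bottom): (14,-10,17) with a≤c, −a<b≤a
well minimum |f| = |-14| = 14 (negative-definite)

14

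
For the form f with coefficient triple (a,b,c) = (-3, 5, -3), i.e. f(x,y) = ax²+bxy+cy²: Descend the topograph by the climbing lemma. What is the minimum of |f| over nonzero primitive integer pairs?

translate: b→1 (≡-5 mod 6), so (3,-5,3)→(3,1,1)
flip: (3,1,1)→(1,-1,3)
translate: b→1 (≡-1 mod 2), so (1,-1,3)→(1,1,3)
reduced (well bottom): (1,1,3) with a≤c, −a<b≤a
well minimum |f| = |-1| = 1 (negative-definite)

1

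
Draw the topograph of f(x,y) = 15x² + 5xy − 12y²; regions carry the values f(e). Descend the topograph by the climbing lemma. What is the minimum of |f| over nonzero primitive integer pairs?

river: ρ → (-12,19,8)
river: ρ → (8,13,-18)
river: ρ → (-18,23,3)
river: ρ → (3,25,-10)
river: ρ → (-10,15,13)
river: ρ → (13,11,-12)
river: ρ → (-12,13,12)
river: ρ → (12,11,-13)
river: ρ → (-13,15,10)
river: ρ → (10,25,-3)
river: ρ → (-3,23,18)
river: ρ → (18,13,-8)
river: ρ → (-8,19,12)
river: ρ → (12,5,-15)
river: ρ → (-15,25,2)
river: ρ → (2,27,-2)
river: ρ → (-2,25,15)
river: ρ → (15,5,-12)
closes: descent 0, river 18
min |a| on river = 2

2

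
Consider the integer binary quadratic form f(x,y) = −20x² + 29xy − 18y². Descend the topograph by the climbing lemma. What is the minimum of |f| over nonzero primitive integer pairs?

translate: b→11 (≡-29 mod 40), so (20,-29,18)→(20,11,9)
flip: (20,11,9)→(9,-11,20)
translate: b→7 (≡-11 mod 18), so (9,-11,20)→(9,7,18)
reduced (well bottom): (9,7,18) with a≤c, −a<b≤a
well minimum |f| = |-9| = 9 (negative-definite)

9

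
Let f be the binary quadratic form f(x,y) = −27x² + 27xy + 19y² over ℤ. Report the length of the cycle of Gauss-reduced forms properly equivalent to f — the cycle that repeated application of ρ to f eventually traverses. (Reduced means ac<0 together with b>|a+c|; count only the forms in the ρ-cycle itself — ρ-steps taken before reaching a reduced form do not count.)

D = 2781, ⌊√D⌋ = 52
river: ρ → (19,49,-5)
river: ρ → (-5,51,9)
river: ρ → (9,39,-35)
river: ρ → (-35,31,13)
river: ρ → (13,47,-11)
river: ρ → (-11,41,25)
river: ρ → (25,9,-27)
river: ρ → (-27,45,7)
river: ρ → (7,39,-45)
river: ρ → (-45,51,1)
river: ρ → (1,51,-45)
river: ρ → (-45,39,7)
river: ρ → (7,45,-27)
river: ρ → (-27,9,25)
river: ρ → (25,41,-11)
river: ρ → (-11,47,13)
river: ρ → (13,31,-35)
river: ρ → (-35,39,9)
river: ρ → (9,51,-5)
river: ρ → (-5,49,19)
river: ρ → (19,27,-27)
river: ρ → (-27,27,19)
ρ-cycle length = 22 (tail of 0 descent steps not counted)

22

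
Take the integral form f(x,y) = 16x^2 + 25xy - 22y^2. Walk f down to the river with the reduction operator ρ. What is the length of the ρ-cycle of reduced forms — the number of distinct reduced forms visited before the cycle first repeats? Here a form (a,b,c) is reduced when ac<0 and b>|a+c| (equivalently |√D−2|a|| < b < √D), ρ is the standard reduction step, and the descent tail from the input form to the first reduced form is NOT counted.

D = 2033, ⌊√D⌋ = 45
river: ρ → (-22,19,19)
river: ρ → (19,19,-22)
river: ρ → (-22,25,16)
river: ρ → (16,39,-8)
river: ρ → (-8,41,11)
river: ρ → (11,25,-32)
river: ρ → (-32,39,4)
river: ρ → (4,41,-22)
river: ρ → (-22,3,23)
river: ρ → (23,43,-2)
river: ρ → (-2,45,1)
river: ρ → (1,45,-2)
river: ρ → (-2,43,23)
river: ρ → (23,3,-22)
river: ρ → (-22,41,4)
river: ρ → (4,39,-32)
river: ρ → (-32,25,11)
river: ρ → (11,41,-8)
river: ρ → (-8,39,16)
river: ρ → (16,25,-22)
ρ-cycle length = 20 (tail of 0 descent steps not counted)

20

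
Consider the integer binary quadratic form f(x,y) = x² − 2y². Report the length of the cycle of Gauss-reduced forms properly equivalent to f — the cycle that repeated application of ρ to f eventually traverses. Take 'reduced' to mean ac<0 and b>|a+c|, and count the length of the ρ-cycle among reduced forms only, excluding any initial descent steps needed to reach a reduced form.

D = 8, ⌊√D⌋ = 2
descent: ρ → (-2,0,1)
descent: ρ → (1,2,-1)  [lands on river]
river: ρ → (-1,2,1)
ρ-cycle length = 2 (tail of 2 descent steps not counted)

2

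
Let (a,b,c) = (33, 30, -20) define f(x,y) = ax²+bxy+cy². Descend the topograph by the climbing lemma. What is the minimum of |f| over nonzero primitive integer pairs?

river: ρ → (-20,50,13)
river: ρ → (13,54,-12)
river: ρ → (-12,42,37)
river: ρ → (37,32,-17)
river: ρ → (-17,36,33)
river: ρ → (33,30,-20)
closes: descent 0, river 6
min |a| on river = 12

12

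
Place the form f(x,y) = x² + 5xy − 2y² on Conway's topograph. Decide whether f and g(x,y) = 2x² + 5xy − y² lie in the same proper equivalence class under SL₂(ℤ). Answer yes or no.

D₁ = 33, D₂ = 33
river cycle of f (length 4): (-2, 3, 3), (3, 3, -2), (-2, 5, 1), (1, 5, -2)
river cycle of g (length 4): (-1, 5, 2), (2, 3, -3), (-3, 3, 2), (2, 5, -1)
cycles differ ⇒ inequivalent

no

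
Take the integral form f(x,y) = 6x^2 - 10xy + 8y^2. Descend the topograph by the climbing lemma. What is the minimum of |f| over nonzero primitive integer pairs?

translate: b→2 (≡-10 mod 12), so (6,-10,8)→(6,2,4)
flip: (6,2,4)→(4,-2,6)
reduced (well bottom): (4,-2,6) with a≤c, −a<b≤a
well minimum = a = 4

4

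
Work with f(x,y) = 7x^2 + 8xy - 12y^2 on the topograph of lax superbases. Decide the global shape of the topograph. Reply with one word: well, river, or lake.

D = b²−4ac = 8² − 4·7·(-12) = 400
D = 20² is a perfect square ⇒ form factors over ℤ ⇒ lakes

lake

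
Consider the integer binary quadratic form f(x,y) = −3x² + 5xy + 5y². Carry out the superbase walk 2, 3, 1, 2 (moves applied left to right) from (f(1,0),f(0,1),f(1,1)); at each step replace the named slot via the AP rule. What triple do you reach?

start (-3,5,7) = (f(1,0),f(0,1),f(1,1))
replace slot 2: 2·((-3)+7) − 5 = 3 → (-3,3,7)
replace slot 3: 2·((-3)+3) − 7 = -7 → (-3,3,-7)
replace slot 1: 2·(3+(-7)) − (-3) = -5 → (-5,3,-7)
replace slot 2: 2·((-5)+(-7)) − 3 = -27 → (-5,-27,-7)

-5,-27,-7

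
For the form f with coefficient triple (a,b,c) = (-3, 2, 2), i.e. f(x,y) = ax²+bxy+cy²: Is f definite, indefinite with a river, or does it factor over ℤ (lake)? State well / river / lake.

D = b²−4ac = 2² − 4·(-3)·2 = 28
D > 0 non-square ⇒ indefinite ⇒ periodic river

river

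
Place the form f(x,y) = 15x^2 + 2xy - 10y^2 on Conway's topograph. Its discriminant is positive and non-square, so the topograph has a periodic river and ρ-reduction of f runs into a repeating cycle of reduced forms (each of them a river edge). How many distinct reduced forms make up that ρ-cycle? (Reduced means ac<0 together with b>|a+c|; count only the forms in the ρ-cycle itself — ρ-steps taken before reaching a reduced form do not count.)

D = 604, ⌊√D⌋ = 24
descent: ρ → (-10,18,7)  [lands on river]
river: ρ → (7,24,-1)
river: ρ → (-1,24,7)
river: ρ → (7,18,-10)
river: ρ → (-10,22,3)
river: ρ → (3,20,-17)
river: ρ → (-17,14,6)
river: ρ → (6,22,-5)
river: ρ → (-5,18,14)
river: ρ → (14,10,-9)
river: ρ → (-9,8,15)
river: ρ → (15,22,-2)
river: ρ → (-2,22,15)
river: ρ → (15,8,-9)
river: ρ → (-9,10,14)
river: ρ → (14,18,-5)
river: ρ → (-5,22,6)
river: ρ → (6,14,-17)
river: ρ → (-17,20,3)
river: ρ → (3,22,-10)
ρ-cycle length = 20 (tail of 1 descent step not counted)

20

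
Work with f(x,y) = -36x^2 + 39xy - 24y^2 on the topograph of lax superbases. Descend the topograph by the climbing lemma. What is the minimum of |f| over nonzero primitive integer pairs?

translate: b→33 (≡-39 mod 72), so (36,-39,24)→(36,33,21)
flip: (36,33,21)→(21,-33,36)
translate: b→9 (≡-33 mod 42), so (21,-33,36)→(21,9,24)
reduced (well bottom): (21,9,24) with a≤c, −a<b≤a
well minimum |f| = |-21| = 21 (negative-definite)

21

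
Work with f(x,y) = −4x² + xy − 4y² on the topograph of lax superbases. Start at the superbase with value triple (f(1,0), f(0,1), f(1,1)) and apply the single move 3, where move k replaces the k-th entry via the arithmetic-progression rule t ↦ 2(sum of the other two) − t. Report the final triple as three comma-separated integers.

start (-4,-4,-7) = (f(1,0),f(0,1),f(1,1))
replace slot 3: 2·((-4)+(-4)) − (-7) = -9 → (-4,-4,-9)

-4,-4,-9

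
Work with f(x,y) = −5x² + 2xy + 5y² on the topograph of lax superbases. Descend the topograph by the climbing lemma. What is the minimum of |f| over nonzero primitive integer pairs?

river: ρ → (5,8,-2)
river: ρ → (-2,8,5)
river: ρ → (5,2,-5)
river: ρ → (-5,8,2)
river: ρ → (2,8,-5)
river: ρ → (-5,2,5)
closes: descent 0, river 6
min |a| on river = 2

2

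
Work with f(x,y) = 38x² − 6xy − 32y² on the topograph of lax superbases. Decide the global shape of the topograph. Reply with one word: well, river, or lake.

D = b²−4ac = (-6)² − 4·38·(-32) = 4900
D = 70² is a perfect square ⇒ form factors over ℤ ⇒ lakes

lake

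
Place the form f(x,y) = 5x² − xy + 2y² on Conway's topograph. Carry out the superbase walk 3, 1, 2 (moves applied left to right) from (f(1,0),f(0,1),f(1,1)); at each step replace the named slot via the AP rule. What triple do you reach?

start (5,2,6) = (f(1,0),f(0,1),f(1,1))
replace slot 3: 2·(5+2) − 6 = 8 → (5,2,8)
replace slot 1: 2·(2+8) − 5 = 15 → (15,2,8)
replace slot 2: 2·(15+8) − 2 = 44 → (15,44,8)

15,44,8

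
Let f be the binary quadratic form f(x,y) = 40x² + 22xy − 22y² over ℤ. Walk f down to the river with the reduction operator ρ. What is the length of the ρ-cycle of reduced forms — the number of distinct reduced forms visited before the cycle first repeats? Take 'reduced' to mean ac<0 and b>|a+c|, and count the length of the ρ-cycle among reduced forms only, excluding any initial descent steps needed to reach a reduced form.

D = 4004, ⌊√D⌋ = 63
river: ρ → (-22,22,40)
river: ρ → (40,58,-4)
river: ρ → (-4,62,10)
river: ρ → (10,58,-16)
river: ρ → (-16,38,40)
river: ρ → (40,42,-14)
river: ρ → (-14,42,40)
river: ρ → (40,38,-16)
river: ρ → (-16,58,10)
river: ρ → (10,62,-4)
river: ρ → (-4,58,40)
river: ρ → (40,22,-22)
ρ-cycle length = 12 (tail of 0 descent steps not counted)

12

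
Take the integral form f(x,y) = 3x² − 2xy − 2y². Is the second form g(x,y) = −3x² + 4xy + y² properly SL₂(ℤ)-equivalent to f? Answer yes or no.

D₁ = 28, D₂ = 28
river cycle of f (length 4): (-2, 2, 3), (3, 4, -1), (-1, 4, 3), (3, 2, -2)
river cycle of g (length 4): (1, 4, -3), (-3, 2, 2), (2, 2, -3), (-3, 4, 1)
cycles differ ⇒ inequivalent

no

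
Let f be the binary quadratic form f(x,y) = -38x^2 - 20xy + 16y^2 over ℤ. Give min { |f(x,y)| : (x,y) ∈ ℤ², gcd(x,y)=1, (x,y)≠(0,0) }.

descent: ρ → (16,52,-2)  [lands on river]
river: ρ → (-2,52,16)
river: ρ → (16,44,-14)
river: ρ → (-14,40,22)
river: ρ → (22,48,-6)
river: ρ → (-6,48,22)
river: ρ → (22,40,-14)
river: ρ → (-14,44,16)
closes: descent 1, river 8
min |a| on river = 2

2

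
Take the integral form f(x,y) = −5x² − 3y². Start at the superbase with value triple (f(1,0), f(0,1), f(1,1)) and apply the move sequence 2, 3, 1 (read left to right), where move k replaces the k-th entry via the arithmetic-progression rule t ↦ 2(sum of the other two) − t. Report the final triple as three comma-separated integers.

start (-5,-3,-8) = (f(1,0),f(0,1),f(1,1))
replace slot 2: 2·((-5)+(-8)) − (-3) = -23 → (-5,-23,-8)
replace slot 3: 2·((-5)+(-23)) − (-8) = -48 → (-5,-23,-48)
replace slot 1: 2·((-23)+(-48)) − (-5) = -137 → (-137,-23,-48)

-137,-23,-48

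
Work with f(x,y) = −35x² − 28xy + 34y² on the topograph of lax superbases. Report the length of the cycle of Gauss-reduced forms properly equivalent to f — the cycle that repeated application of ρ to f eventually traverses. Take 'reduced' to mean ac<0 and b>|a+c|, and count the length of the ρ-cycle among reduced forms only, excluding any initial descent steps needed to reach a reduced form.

D = 5544, ⌊√D⌋ = 74
descent: ρ → (34,28,-35)  [lands on river]
river: ρ → (-35,42,27)
river: ρ → (27,66,-11)
river: ρ → (-11,66,27)
river: ρ → (27,42,-35)
river: ρ → (-35,28,34)
river: ρ → (34,40,-29)
river: ρ → (-29,18,45)
river: ρ → (45,72,-2)
river: ρ → (-2,72,45)
river: ρ → (45,18,-29)
river: ρ → (-29,40,34)
ρ-cycle length = 12 (tail of 1 descent step not counted)

12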